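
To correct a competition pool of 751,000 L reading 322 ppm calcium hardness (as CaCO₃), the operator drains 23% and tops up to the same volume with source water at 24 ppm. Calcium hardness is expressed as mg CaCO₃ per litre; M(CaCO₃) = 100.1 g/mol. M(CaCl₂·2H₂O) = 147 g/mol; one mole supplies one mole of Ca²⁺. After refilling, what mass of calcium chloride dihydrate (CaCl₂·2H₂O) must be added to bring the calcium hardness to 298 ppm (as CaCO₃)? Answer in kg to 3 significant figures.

49.1 kg

After draining 23% and refilling: 322 × 0.77 + 24 × 0.23 = 253.46 ppm.
Deficit to target: 298 − 253.46 = 44.54 mg/L.
As CaCO₃: 44.54 mg/L × 751,000 L = 33,450 g; ÷ 100.1 = 334.2 mol Ca²⁺.
Mass: 334.2 × 147 = 49,120 g.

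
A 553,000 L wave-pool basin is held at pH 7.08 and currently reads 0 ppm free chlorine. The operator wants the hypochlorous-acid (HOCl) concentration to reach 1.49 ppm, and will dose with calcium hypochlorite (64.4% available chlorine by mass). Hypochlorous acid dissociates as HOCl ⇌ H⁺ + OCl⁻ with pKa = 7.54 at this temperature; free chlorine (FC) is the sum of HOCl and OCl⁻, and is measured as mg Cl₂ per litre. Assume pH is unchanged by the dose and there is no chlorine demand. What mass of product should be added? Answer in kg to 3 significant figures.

1.72 kg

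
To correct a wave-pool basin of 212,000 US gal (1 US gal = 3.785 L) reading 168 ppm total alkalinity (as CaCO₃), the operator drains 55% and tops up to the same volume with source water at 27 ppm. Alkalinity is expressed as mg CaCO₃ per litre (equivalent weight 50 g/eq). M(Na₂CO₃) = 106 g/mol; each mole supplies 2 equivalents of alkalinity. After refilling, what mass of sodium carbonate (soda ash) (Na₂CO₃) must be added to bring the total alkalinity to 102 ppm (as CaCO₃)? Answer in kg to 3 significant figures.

9.82 kg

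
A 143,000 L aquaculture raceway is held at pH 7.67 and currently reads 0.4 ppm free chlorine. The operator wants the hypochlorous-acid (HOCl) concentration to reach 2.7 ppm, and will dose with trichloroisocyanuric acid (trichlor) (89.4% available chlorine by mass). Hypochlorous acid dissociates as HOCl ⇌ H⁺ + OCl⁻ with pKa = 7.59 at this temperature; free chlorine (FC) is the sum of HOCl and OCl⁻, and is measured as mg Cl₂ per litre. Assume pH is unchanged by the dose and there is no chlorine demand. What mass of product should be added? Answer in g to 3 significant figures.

887 g

[OCl⁻]/[HOCl] = 10^(pH − pKa) = 10^(7.67 − 7.59) = 1.202; fraction as HOCl = 1/(1 + 1.202) = 0.4541.
Free chlorine required for 2.7 ppm HOCl: 2.7 / 0.4541 = 5.946 ppm.
FC to add: 5.946 − 0.4 = 5.546 mg/L as Cl₂.
Cl₂ equivalent: 5.546 mg/L × 143,000 L = 793.1 g.
Product at 89.4% available Cl: 793.1 / 0.894 = 887.1 g.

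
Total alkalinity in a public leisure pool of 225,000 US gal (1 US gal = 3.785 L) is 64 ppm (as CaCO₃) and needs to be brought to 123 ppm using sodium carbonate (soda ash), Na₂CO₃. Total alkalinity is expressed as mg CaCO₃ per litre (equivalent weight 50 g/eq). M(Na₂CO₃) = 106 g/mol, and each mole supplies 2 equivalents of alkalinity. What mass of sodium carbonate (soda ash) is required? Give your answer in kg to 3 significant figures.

53.3 kg

Volume: 225,000 US gal × 3.785 L/gal = 851,625 L.
Alkalinity to add: (123 − 64) = 59 mg/L as CaCO₃ × 851,625 L = 50,250 g as CaCO₃.
Equivalents: 50,250 g ÷ 50 g/eq = 1005 eq.
Each mole of Na₂CO₃ supplies 2 eq, so 1005 / 2 = 502.5 mol.
Mass: 502.5 mol × 106 g/mol = 53,260 g.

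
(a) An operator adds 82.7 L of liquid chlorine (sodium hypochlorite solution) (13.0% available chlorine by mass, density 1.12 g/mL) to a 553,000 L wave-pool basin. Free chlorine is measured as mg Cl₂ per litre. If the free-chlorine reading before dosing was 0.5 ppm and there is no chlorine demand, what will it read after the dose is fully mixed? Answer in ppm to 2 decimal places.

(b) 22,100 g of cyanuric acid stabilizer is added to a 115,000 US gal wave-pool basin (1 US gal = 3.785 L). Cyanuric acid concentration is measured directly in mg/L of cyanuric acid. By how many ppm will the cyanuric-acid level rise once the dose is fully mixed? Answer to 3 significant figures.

(a) Mass of solution: 82.7 L × 1000 mL/L × 1.12 g/mL = 92,620 g.
(a) Available chlorine delivered: 92,620 g × 0.13 = 12,040 g as Cl₂.
(a) Concentration rise: 12,040 g / 553,000 L = 21.77 mg/L = 21.77 ppm.
(a) Final FC: 0.5 + 21.77 = 22.27 ppm.

(b) Volume: 115,000 US gal × 3.785 L/gal = 435,275 L.
(b) Rise: 22,100 g / 435,275 L × 1000 = 50.77 mg/L.

(a) 22.27 ppm; (b) 50.8 ppm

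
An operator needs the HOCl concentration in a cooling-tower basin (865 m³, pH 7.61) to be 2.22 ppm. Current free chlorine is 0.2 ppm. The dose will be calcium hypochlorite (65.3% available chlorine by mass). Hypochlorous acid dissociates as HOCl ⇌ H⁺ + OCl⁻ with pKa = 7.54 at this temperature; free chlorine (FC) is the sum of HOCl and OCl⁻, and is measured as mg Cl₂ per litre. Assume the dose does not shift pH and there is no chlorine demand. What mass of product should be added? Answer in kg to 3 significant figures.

Volume: 865 m³ = 865,000 L.
[OCl⁻]/[HOCl] = 10^(pH − pKa) = 10^(7.61 − 7.54) = 1.175; fraction as HOCl = 1/(1 + 1.175) = 0.4598.
Free chlorine required for 2.22 ppm HOCl: 2.22 / 0.4598 = 4.828 ppm.
FC to add: 4.828 − 0.2 = 4.628 mg/L as Cl₂.
Cl₂ equivalent: 4.628 mg/L × 865,000 L = 4003 g.
Product at 65.3% available Cl: 4003 / 0.653 = 6131 g.

6.13 kg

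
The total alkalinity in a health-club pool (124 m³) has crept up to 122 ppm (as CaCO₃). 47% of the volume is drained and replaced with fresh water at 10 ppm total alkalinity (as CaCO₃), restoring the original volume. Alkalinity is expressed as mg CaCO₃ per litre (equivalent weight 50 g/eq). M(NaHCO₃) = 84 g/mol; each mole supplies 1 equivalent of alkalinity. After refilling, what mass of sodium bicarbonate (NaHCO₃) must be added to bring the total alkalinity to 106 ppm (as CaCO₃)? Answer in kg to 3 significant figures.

7.63 kg

Volume: 124 m³ = 124,000 L.
After draining 47% and refilling: 122 × 0.53 + 10 × 0.47 = 69.36 ppm.
Deficit to target: 106 − 69.36 = 36.64 mg/L.
As CaCO₃: 36.64 mg/L × 124,000 L = 4543 g; ÷ 50 g/eq ÷ 1 = 90.87 mol NaHCO₃.
Mass: 90.87 × 84 = 7633 g.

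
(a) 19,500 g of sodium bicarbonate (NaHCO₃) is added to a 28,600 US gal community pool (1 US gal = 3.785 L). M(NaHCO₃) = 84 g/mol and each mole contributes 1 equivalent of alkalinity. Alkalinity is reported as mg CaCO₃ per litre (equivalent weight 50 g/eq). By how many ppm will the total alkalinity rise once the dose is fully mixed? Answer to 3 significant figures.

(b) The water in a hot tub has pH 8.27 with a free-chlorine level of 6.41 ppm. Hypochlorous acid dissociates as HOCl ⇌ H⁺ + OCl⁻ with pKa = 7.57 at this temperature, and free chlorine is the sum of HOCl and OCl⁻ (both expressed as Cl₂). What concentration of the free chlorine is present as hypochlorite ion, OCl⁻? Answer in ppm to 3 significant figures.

(a) 107 ppm; (b) 5.34 ppm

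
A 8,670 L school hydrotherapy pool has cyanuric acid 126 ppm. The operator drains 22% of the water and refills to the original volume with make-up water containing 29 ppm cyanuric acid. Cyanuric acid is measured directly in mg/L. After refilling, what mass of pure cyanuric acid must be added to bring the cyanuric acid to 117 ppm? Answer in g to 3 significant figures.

After draining 22% and refilling: 126 × 0.78 + 29 × 0.22 = 104.66 ppm.
Deficit to target: 117 − 104.66 = 12.34 mg/L.
Mass: 12.34 mg/L × 8,670 L = 107 g cyanuric acid.

107 g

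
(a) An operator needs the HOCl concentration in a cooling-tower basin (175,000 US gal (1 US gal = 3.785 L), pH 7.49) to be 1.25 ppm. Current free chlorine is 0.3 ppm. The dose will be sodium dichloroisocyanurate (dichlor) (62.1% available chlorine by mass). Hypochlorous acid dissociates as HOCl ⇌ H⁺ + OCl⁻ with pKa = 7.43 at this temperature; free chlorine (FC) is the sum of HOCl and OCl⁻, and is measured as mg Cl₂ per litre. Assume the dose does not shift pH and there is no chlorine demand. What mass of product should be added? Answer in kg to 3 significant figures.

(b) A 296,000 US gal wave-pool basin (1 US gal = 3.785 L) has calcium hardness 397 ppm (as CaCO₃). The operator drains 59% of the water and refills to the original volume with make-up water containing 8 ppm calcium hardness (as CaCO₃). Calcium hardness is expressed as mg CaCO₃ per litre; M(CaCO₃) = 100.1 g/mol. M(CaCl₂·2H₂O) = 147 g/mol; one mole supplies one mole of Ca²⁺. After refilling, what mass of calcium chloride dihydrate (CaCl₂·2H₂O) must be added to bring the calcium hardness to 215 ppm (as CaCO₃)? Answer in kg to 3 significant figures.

(a) 2.54 kg; (b) 78.2 kg

(a) Volume: 175,000 US gal × 3.785 L/gal = 662,375 L.
(a) [OCl⁻]/[HOCl] = 10^(pH − pKa) = 10^(7.49 − 7.43) = 1.148; fraction as HOCl = 1/(1 + 1.148) = 0.4655.
(a) Free chlorine required for 1.25 ppm HOCl: 1.25 / 0.4655 = 2.685 ppm.
(a) FC to add: 2.685 − 0.3 = 2.385 mg/L as Cl₂.
(a) Cl₂ equivalent: 2.385 mg/L × 662,375 L = 1580 g.
(a) Product at 62.1% available Cl: 1580 / 0.621 = 2544 g.

(b) Volume: 296,000 US gal × 3.785 L/gal = 1,120,360 L.
(b) After draining 59% and refilling: 397 × 0.41 + 8 × 0.59 = 167.49 ppm.
(b) Deficit to target: 215 − 167.49 = 47.51 mg/L.
(b) As CaCO₃: 47.51 mg/L × 1,120,360 L = 53,230 g; ÷ 100.1 = 531.8 mol Ca²⁺.
(b) Mass: 531.8 × 147 = 78,170 g.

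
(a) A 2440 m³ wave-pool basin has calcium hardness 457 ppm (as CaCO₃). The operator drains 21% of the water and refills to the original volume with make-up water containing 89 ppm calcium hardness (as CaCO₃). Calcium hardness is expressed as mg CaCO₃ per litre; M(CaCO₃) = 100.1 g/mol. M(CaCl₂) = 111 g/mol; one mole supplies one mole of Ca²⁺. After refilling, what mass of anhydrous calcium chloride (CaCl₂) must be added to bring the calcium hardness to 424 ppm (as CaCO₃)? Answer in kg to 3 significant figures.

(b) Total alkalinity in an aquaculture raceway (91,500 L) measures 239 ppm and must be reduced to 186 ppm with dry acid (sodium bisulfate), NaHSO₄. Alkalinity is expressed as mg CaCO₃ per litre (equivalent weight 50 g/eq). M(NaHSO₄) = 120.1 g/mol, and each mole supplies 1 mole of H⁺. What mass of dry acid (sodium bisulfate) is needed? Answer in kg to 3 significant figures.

(a) 120 kg; (b) 11.6 kg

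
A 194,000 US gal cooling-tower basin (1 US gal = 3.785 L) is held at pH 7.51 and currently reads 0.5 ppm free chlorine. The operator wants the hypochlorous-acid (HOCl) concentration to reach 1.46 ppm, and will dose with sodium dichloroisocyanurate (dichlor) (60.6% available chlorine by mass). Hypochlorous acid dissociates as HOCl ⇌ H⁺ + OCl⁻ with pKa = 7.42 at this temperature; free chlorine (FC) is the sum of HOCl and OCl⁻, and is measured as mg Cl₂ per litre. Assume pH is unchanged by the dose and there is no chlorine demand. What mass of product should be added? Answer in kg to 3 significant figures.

3.34 kg

Volume: 194,000 US gal × 3.785 L/gal = 734,290 L.
[OCl⁻]/[HOCl] = 10^(pH − pKa) = 10^(7.51 − 7.42) = 1.23; fraction as HOCl = 1/(1 + 1.23) = 0.4484.
Free chlorine required for 1.46 ppm HOCl: 1.46 / 0.4484 = 3.256 ppm.
FC to add: 3.256 − 0.5 = 2.756 mg/L as Cl₂.
Cl₂ equivalent: 2.756 mg/L × 734,290 L = 2024 g.
Product at 60.6% available Cl: 2024 / 0.606 = 3340 g.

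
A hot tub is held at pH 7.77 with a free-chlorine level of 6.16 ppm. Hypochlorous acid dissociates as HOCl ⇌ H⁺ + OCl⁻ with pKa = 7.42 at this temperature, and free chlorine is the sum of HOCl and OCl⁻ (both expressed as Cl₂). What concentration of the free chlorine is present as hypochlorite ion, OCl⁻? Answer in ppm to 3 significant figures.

4.26 ppm

[OCl⁻]/[HOCl] = 10^(pH − pKa) = 10^(7.77 − 7.42) = 10^0.35 = 2.239.
Fraction as HOCl = 1 / (1 + 2.239) = 0.3088.
OCl⁻ = (1 − 0.3088) × 6.16 ppm = 4.258 ppm.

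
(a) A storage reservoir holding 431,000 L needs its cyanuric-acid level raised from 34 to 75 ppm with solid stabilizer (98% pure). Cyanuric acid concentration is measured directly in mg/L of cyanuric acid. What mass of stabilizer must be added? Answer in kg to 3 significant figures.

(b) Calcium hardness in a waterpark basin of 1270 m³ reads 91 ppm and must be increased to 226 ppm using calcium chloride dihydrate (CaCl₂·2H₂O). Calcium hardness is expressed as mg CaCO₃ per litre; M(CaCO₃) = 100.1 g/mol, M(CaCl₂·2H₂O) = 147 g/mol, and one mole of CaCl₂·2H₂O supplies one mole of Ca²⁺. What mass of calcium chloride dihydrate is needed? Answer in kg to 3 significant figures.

(a) 18.0 kg; (b) 252 kg

(a) CYA to add: (75 − 34) = 41 mg/L × 431,000 L = 17,670 g cyanuric acid.
(a) At 98% purity: 17,670 / 0.98 = 18,030 g product.

(b) Volume: 1270 m³ = 1,270,000 L.
(b) Hardness to add: (226 − 91) = 135 mg/L as CaCO₃ × 1,270,000 L = 171,400 g as CaCO₃.
(b) Moles of Ca²⁺ (1 mol Ca²⁺ ≡ 1 mol CaCO₃): 171,400 / 100.1 g/mol = 1713 mol.
(b) Mass of CaCl₂·2H₂O: 1713 × 147 = 251,800 g.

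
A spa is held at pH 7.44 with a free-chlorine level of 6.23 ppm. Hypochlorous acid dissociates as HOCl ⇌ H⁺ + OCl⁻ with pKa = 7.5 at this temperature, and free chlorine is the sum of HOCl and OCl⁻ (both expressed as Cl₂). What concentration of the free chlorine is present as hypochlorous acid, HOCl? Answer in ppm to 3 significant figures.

3.33 ppm

[OCl⁻]/[HOCl] = 10^(pH − pKa) = 10^(7.44 − 7.5) = 10^-0.06 = 0.871.
Fraction as HOCl = 1 / (1 + 0.871) = 0.5345.
HOCl = 0.5345 × 6.23 ppm = 3.33 ppm.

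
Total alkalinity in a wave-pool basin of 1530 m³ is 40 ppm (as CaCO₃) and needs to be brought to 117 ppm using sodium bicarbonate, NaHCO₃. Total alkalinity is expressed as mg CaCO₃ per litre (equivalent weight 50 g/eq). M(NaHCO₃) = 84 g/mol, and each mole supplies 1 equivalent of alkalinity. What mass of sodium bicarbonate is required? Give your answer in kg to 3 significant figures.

Volume: 1530 m³ = 1,530,000 L.
Alkalinity to add: (117 − 40) = 77 mg/L as CaCO₃ × 1,530,000 L = 117,800 g as CaCO₃.
Equivalents: 117,800 g ÷ 50 g/eq = 2356 eq.
NaHCO₃ supplies 1 eq per mole → 2356 mol.
Mass: 2356 mol × 84 g/mol = 197,900 g.

198 kg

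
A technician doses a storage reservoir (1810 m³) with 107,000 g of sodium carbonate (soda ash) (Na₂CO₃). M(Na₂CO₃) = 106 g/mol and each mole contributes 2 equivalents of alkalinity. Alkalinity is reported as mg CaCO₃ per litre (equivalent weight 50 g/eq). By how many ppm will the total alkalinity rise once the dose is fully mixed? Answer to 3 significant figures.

Volume: 1810 m³ = 1,810,000 L.
Moles of Na₂CO₃: 107,000 g ÷ 106 g/mol = 1009 mol → 2019 eq of alkalinity.
As CaCO₃: 2019 eq × 50 g/eq = 100,900 g.
Rise: 100,900 g / 1,810,000 L × 1000 = 55.77 mg/L.

55.8 ppm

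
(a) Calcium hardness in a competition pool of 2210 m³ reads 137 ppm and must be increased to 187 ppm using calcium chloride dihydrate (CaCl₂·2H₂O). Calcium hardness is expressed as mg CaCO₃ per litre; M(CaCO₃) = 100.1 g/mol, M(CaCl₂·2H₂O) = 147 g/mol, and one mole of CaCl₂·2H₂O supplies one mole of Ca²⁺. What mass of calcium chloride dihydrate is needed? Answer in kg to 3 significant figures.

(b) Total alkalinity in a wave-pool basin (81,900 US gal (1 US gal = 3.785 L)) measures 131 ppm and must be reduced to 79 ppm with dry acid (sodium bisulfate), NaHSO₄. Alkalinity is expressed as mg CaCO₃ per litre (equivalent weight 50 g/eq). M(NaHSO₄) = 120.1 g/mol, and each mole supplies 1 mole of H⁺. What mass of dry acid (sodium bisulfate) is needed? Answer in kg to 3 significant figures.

(a) Volume: 2210 m³ = 2,210,000 L.
(a) Hardness to add: (187 − 137) = 50 mg/L as CaCO₃ × 2,210,000 L = 110,500 g as CaCO₃.
(a) Moles of Ca²⁺ (1 mol Ca²⁺ ≡ 1 mol CaCO₃): 110,500 / 100.1 g/mol = 1104 mol.
(a) Mass of CaCl₂·2H₂O: 1104 × 147 = 162,300 g.

(b) Volume: 81,900 US gal × 3.785 L/gal = 309,992 L.
(b) Alkalinity to neutralize: (131 − 79) = 52 mg/L as CaCO₃ × 309,992 L = 16,120 g as CaCO₃.
(b) Equivalents of H⁺ required: 16,120 ÷ 50 g/eq = 322.4 eq = 322.4 mol NaHSO₄.
(b) Mass of NaHSO₄: 322.4 × 120.1 = 38,720 g.

(a) 162 kg; (b) 38.7 kg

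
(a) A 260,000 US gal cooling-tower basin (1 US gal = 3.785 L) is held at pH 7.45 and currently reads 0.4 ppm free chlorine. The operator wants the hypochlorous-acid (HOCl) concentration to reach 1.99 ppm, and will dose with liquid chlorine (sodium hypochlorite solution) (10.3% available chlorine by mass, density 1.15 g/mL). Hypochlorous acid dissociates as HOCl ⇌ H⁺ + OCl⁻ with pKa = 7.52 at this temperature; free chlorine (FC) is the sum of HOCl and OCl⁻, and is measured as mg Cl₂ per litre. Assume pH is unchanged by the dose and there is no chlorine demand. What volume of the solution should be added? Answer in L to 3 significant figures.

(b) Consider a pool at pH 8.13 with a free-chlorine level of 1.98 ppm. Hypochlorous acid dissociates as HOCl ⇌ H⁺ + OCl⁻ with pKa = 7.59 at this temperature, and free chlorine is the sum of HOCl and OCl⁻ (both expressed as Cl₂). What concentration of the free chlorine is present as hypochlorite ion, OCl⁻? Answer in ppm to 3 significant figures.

(a) 27.3 L; (b) 1.54 ppm

(a) Volume: 260,000 US gal × 3.785 L/gal = 984,100 L.
(a) [OCl⁻]/[HOCl] = 10^(pH − pKa) = 10^(7.45 − 7.52) = 0.8511; fraction as HOCl = 1/(1 + 0.8511) = 0.5402.
(a) Free chlorine required for 1.99 ppm HOCl: 1.99 / 0.5402 = 3.684 ppm.
(a) FC to add: 3.684 − 0.4 = 3.284 mg/L as Cl₂.
(a) Cl₂ equivalent: 3.284 mg/L × 984,100 L = 3232 g.
(a) Product at 10.3% available Cl: 3232 / 0.103 = 31,370 g.
(a) Volume: 31,370 g ÷ 1.15 g/mL = 27,280 mL.

(b) [OCl⁻]/[HOCl] = 10^(pH − pKa) = 10^(8.13 − 7.59) = 10^0.54 = 3.467.
(b) Fraction as HOCl = 1 / (1 + 3.467) = 0.2238.
(b) OCl⁻ = (1 − 0.2238) × 1.98 ppm = 1.537 ppm.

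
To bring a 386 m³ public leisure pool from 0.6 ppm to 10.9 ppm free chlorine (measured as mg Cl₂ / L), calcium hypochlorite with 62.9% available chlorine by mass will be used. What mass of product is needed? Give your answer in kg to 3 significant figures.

6.32 kg

Volume: 386 m³ = 386,000 L.
Chlorine deficit: 10.9 − 0.6 = 10.3 ppm = 10.3 mg/L as Cl₂.
Cl₂ equivalent needed: 10.3 mg/L × 386,000 L = 3,976,000 mg = 3976 g.
Product at 62.9% available chlorine: 3976 / 0.629 = 6321 g.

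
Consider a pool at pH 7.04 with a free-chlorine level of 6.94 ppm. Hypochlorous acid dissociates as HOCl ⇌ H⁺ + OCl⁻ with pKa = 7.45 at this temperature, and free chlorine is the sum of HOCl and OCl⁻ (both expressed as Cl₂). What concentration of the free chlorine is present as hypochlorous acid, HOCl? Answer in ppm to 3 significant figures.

5.00 ppm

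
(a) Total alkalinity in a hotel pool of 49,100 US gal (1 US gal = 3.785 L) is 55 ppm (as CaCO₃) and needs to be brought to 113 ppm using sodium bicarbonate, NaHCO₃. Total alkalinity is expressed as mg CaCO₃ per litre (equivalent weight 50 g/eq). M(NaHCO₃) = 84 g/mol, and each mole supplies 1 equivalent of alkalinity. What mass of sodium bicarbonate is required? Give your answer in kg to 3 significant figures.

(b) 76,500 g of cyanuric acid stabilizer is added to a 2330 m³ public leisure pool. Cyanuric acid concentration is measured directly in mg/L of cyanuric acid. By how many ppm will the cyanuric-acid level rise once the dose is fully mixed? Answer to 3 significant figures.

(a) Volume: 49,100 US gal × 3.785 L/gal = 185,844 L.
(a) Alkalinity to add: (113 − 55) = 58 mg/L as CaCO₃ × 185,844 L = 10,780 g as CaCO₃.
(a) Equivalents: 10,780 g ÷ 50 g/eq = 215.6 eq.
(a) NaHCO₃ supplies 1 eq per mole → 215.6 mol.
(a) Mass: 215.6 mol × 84 g/mol = 18,110 g.

(b) Volume: 2330 m³ = 2,330,000 L.
(b) Rise: 76,500 g / 2,330,000 L × 1000 = 32.83 mg/L.

(a) 18.1 kg; (b) 32.8 ppm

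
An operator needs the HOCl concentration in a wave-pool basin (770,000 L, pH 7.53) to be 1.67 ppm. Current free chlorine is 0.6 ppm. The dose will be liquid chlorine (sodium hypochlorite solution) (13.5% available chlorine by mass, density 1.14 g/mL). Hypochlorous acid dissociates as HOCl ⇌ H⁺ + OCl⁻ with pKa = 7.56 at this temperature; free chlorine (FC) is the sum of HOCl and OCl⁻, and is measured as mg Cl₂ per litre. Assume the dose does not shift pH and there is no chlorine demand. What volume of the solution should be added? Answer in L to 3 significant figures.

[OCl⁻]/[HOCl] = 10^(pH − pKa) = 10^(7.53 − 7.56) = 0.9333; fraction as HOCl = 1/(1 + 0.9333) = 0.5173.
Free chlorine required for 1.67 ppm HOCl: 1.67 / 0.5173 = 3.229 ppm.
FC to add: 3.229 − 0.6 = 2.629 mg/L as Cl₂.
Cl₂ equivalent: 2.629 mg/L × 770,000 L = 2024 g.
Product at 13.5% available Cl: 2024 / 0.135 = 14,990 g.
Volume: 14,990 g ÷ 1.14 g/mL = 13,150 mL.

13.2 L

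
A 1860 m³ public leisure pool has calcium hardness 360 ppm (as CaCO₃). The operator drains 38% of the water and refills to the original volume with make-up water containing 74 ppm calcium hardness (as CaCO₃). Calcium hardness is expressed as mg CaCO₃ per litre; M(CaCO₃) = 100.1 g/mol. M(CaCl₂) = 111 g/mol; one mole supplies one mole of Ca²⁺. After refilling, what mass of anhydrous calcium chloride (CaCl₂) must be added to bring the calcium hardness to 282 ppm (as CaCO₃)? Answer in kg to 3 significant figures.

63.3 kg

Volume: 1860 m³ = 1,860,000 L.
After draining 38% and refilling: 360 × 0.62 + 74 × 0.38 = 251.32 ppm.
Deficit to target: 282 − 251.32 = 30.68 mg/L.
As CaCO₃: 30.68 mg/L × 1,860,000 L = 57,060 g; ÷ 100.1 = 570.1 mol Ca²⁺.
Mass: 570.1 × 111 = 63,280 g.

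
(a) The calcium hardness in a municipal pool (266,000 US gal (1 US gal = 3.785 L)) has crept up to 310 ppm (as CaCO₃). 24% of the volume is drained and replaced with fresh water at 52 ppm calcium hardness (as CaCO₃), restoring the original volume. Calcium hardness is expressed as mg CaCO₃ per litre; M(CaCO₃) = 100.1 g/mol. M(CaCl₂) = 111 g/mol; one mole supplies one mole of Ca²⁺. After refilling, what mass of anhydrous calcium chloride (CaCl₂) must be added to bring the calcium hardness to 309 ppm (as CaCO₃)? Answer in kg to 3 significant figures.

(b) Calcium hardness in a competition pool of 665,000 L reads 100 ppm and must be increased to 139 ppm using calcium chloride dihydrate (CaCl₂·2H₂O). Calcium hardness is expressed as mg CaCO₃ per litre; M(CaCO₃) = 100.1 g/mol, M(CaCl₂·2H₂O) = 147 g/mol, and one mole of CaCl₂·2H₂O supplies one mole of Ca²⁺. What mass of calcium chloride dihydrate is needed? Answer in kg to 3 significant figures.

(a) 68.0 kg; (b) 38.1 kg

(a) Volume: 266,000 US gal × 3.785 L/gal = 1,006,810 L.
(a) After draining 24% and refilling: 310 × 0.76 + 52 × 0.24 = 248.08 ppm.
(a) Deficit to target: 309 − 248.08 = 60.92 mg/L.
(a) As CaCO₃: 60.92 mg/L × 1,006,810 L = 61,330 g; ÷ 100.1 = 612.7 mol Ca²⁺.
(a) Mass: 612.7 × 111 = 68,010 g.

(b) Hardness to add: (139 − 100) = 39 mg/L as CaCO₃ × 665,000 L = 25,940 g as CaCO₃.
(b) Moles of Ca²⁺ (1 mol Ca²⁺ ≡ 1 mol CaCO₃): 25,940 / 100.1 g/mol = 259.1 mol.
(b) Mass of CaCl₂·2H₂O: 259.1 × 147 = 38,090 g.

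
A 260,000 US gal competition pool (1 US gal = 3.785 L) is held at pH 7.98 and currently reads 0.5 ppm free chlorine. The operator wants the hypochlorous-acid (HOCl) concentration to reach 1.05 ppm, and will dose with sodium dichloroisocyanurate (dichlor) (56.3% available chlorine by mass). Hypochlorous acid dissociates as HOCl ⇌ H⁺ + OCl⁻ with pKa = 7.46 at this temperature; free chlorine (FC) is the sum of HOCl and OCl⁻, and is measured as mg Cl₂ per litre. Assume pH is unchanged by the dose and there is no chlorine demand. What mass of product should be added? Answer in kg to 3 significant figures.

Volume: 260,000 US gal × 3.785 L/gal = 984,100 L.
[OCl⁻]/[HOCl] = 10^(pH − pKa) = 10^(7.98 − 7.46) = 3.311; fraction as HOCl = 1/(1 + 3.311) = 0.2319.
Free chlorine required for 1.05 ppm HOCl: 1.05 / 0.2319 = 4.527 ppm.
FC to add: 4.527 − 0.5 = 4.027 mg/L as Cl₂.
Cl₂ equivalent: 4.027 mg/L × 984,100 L = 3963 g.
Product at 56.3% available Cl: 3963 / 0.563 = 7039 g.

7.04 kg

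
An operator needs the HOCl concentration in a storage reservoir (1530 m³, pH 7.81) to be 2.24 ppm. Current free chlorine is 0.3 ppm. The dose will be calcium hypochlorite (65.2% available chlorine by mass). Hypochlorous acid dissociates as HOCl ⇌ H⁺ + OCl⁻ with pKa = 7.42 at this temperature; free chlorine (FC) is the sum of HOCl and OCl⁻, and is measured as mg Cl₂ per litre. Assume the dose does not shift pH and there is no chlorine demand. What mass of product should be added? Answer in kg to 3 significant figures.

Volume: 1530 m³ = 1,530,000 L.
[OCl⁻]/[HOCl] = 10^(pH − pKa) = 10^(7.81 − 7.42) = 2.455; fraction as HOCl = 1/(1 + 2.455) = 0.2895.
Free chlorine required for 2.24 ppm HOCl: 2.24 / 0.2895 = 7.739 ppm.
FC to add: 7.739 − 0.3 = 7.439 mg/L as Cl₂.
Cl₂ equivalent: 7.439 mg/L × 1,530,000 L = 11,380 g.
Product at 65.2% available Cl: 11,380 / 0.652 = 17,460 g.

17.5 kg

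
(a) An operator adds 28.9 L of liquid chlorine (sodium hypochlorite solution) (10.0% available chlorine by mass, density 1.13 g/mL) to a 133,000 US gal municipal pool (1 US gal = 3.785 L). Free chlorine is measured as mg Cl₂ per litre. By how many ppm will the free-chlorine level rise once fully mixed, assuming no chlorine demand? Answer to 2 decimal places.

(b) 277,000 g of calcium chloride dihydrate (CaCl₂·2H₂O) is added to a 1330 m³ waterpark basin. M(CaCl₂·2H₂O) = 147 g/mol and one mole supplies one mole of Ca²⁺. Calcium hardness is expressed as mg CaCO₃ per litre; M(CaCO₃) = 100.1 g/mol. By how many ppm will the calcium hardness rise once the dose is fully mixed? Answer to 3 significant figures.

(a) 6.49 ppm; (b) 142 ppm

(a) Volume: 133,000 US gal × 3.785 L/gal = 503,405 L.
(a) Mass of solution: 28.9 L × 1000 mL/L × 1.13 g/mL = 32,660 g.
(a) Available chlorine delivered: 32,660 g × 0.1 = 3266 g as Cl₂.
(a) Concentration rise: 3266 g / 503,405 L = 6.487 mg/L = 6.49 ppm.

(b) Volume: 1330 m³ = 1,330,000 L.
(b) Moles of Ca²⁺: 277,000 g ÷ 147 g/mol = 1884 mol.
(b) As CaCO₃: 1884 mol × 100.1 g/mol = 188,600 g.
(b) Rise: 188,600 g / 1,330,000 L × 1000 = 141.8 mg/L.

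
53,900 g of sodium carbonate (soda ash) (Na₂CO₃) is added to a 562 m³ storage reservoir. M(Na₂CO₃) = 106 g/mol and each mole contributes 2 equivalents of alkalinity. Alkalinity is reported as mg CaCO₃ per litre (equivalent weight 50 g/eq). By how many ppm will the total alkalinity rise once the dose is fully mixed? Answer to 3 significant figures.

90.5 ppm

Volume: 562 m³ = 562,000 L.
Moles of Na₂CO₃: 53,900 g ÷ 106 g/mol = 508.5 mol → 1017 eq of alkalinity.
As CaCO₃: 1017 eq × 50 g/eq = 50,850 g.
Rise: 50,850 g / 562,000 L × 1000 = 90.48 mg/L.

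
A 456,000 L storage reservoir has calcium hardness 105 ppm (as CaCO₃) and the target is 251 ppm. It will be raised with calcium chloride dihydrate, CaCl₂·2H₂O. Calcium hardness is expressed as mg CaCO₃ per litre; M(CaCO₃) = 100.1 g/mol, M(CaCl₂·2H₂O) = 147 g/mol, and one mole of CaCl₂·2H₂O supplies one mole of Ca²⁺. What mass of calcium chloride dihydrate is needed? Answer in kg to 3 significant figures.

Hardness to add: (251 − 105) = 146 mg/L as CaCO₃ × 456,000 L = 66,580 g as CaCO₃.
Moles of Ca²⁺ (1 mol Ca²⁺ ≡ 1 mol CaCO₃): 66,580 / 100.1 g/mol = 665.1 mol.
Mass of CaCl₂·2H₂O: 665.1 × 147 = 97,770 g.

97.8 kg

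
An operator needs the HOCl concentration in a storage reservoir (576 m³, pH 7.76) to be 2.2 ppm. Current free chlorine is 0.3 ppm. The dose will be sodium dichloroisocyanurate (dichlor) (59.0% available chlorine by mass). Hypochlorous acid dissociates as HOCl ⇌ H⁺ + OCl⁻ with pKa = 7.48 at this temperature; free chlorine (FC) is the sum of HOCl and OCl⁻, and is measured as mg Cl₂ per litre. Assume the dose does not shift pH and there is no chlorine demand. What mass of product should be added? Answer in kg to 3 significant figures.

Volume: 576 m³ = 576,000 L.
[OCl⁻]/[HOCl] = 10^(pH − pKa) = 10^(7.76 − 7.48) = 1.905; fraction as HOCl = 1/(1 + 1.905) = 0.3442.
Free chlorine required for 2.2 ppm HOCl: 2.2 / 0.3442 = 6.392 ppm.
FC to add: 6.392 − 0.3 = 6.092 mg/L as Cl₂.
Cl₂ equivalent: 6.092 mg/L × 576,000 L = 3509 g.
Product at 59.0% available Cl: 3509 / 0.59 = 5947 g.

5.95 kg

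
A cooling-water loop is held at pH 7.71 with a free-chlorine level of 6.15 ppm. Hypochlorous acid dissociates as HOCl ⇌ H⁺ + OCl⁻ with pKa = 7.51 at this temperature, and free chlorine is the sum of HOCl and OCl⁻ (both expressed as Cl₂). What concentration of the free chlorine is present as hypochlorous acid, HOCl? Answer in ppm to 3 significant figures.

2.38 ppm

[OCl⁻]/[HOCl] = 10^(pH − pKa) = 10^(7.71 − 7.51) = 10^0.20 = 1.585.
Fraction as HOCl = 1 / (1 + 1.585) = 0.3869.
HOCl = 0.3869 × 6.15 ppm = 2.379 ppm.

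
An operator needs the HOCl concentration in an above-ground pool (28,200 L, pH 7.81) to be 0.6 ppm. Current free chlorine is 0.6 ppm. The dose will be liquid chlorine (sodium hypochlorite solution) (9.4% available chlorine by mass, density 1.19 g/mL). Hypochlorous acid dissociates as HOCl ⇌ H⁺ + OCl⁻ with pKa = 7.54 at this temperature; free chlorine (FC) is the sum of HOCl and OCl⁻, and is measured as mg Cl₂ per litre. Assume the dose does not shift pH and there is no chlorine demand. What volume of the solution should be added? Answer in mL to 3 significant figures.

282 mL

[OCl⁻]/[HOCl] = 10^(pH − pKa) = 10^(7.81 − 7.54) = 1.862; fraction as HOCl = 1/(1 + 1.862) = 0.3494.
Free chlorine required for 0.6 ppm HOCl: 0.6 / 0.3494 = 1.717 ppm.
FC to add: 1.717 − 0.6 = 1.117 mg/L as Cl₂.
Cl₂ equivalent: 1.117 mg/L × 28,200 L = 31.51 g.
Product at 9.4% available Cl: 31.51 / 0.094 = 335.2 g.
Volume: 335.2 g ÷ 1.19 g/mL = 281.7 mL.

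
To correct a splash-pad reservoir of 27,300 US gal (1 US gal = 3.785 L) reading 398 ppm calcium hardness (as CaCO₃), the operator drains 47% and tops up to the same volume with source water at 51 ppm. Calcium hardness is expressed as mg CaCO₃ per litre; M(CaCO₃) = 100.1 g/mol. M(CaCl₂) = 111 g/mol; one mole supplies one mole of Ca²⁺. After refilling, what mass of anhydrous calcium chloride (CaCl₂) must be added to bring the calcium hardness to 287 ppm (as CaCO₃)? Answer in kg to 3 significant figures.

5.97 kg

Volume: 27,300 US gal × 3.785 L/gal = 103,330 L.
After draining 47% and refilling: 398 × 0.53 + 51 × 0.47 = 234.91 ppm.
Deficit to target: 287 − 234.91 = 52.09 mg/L.
As CaCO₃: 52.09 mg/L × 103,330 L = 5382 g; ÷ 100.1 = 53.77 mol Ca²⁺.
Mass: 53.77 × 111 = 5969 g.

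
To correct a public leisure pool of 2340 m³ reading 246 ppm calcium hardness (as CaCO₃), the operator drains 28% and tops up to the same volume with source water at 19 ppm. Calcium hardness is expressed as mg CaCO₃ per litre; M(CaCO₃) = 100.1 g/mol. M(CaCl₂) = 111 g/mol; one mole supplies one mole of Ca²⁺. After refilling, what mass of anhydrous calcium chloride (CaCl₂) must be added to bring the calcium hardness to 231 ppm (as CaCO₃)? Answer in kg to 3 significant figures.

Volume: 2340 m³ = 2,340,000 L.
After draining 28% and refilling: 246 × 0.72 + 19 × 0.28 = 182.44 ppm.
Deficit to target: 231 − 182.44 = 48.56 mg/L.
As CaCO₃: 48.56 mg/L × 2,340,000 L = 113,600 g; ÷ 100.1 = 1135 mol Ca²⁺.
Mass: 1135 × 111 = 126,000 g.

126 kg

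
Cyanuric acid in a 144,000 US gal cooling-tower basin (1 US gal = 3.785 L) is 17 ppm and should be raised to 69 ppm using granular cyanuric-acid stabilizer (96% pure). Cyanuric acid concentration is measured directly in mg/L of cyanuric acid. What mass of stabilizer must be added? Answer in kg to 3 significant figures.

Volume: 144,000 US gal × 3.785 L/gal = 545,040 L.
CYA to add: (69 − 17) = 52 mg/L × 545,040 L = 28,340 g cyanuric acid.
At 96% purity: 28,340 / 0.96 = 29,520 g product.

29.5 kg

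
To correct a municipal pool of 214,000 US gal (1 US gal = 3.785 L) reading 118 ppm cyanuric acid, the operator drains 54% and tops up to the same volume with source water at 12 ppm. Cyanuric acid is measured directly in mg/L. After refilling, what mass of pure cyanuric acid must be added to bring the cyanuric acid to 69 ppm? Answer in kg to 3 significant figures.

6.67 kg

Volume: 214,000 US gal × 3.785 L/gal = 809,990 L.
After draining 54% and refilling: 118 × 0.46 + 12 × 0.54 = 60.76 ppm.
Deficit to target: 69 − 60.76 = 8.24 mg/L.
Mass: 8.24 mg/L × 809,990 L = 6674 g cyanuric acid.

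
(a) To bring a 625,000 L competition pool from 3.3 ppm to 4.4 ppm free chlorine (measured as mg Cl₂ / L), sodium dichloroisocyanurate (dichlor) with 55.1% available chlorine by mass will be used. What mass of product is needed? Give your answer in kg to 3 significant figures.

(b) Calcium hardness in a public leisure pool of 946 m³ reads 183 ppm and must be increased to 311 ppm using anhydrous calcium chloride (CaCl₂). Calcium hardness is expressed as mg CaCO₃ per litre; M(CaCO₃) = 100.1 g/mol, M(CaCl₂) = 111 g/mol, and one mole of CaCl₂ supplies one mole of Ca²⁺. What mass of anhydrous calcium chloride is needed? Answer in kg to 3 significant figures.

(a) Chlorine deficit: 4.4 − 3.3 = 1.1 ppm = 1.1 mg/L as Cl₂.
(a) Cl₂ equivalent needed: 1.1 mg/L × 625,000 L = 687,500 mg = 687.5 g.
(a) Product at 55.1% available chlorine: 687.5 / 0.551 = 1248 g.

(b) Volume: 946 m³ = 946,000 L.
(b) Hardness to add: (311 − 183) = 128 mg/L as CaCO₃ × 946,000 L = 121,100 g as CaCO₃.
(b) Moles of Ca²⁺ (1 mol Ca²⁺ ≡ 1 mol CaCO₃): 121,100 / 100.1 g/mol = 1210 mol.
(b) Mass of CaCl₂: 1210 × 111 = 134,300 g.

(a) 1.25 kg; (b) 134 kg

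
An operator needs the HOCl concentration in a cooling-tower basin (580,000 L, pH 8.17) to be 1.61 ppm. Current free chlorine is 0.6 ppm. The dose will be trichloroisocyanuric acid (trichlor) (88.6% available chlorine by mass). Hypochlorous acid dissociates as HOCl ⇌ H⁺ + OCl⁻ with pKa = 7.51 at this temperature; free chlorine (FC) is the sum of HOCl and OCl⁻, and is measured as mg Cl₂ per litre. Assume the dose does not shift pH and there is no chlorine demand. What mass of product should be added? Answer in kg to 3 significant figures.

[OCl⁻]/[HOCl] = 10^(pH − pKa) = 10^(8.17 − 7.51) = 4.571; fraction as HOCl = 1/(1 + 4.571) = 0.1795.
Free chlorine required for 1.61 ppm HOCl: 1.61 / 0.1795 = 8.969 ppm.
FC to add: 8.969 − 0.6 = 8.369 mg/L as Cl₂.
Cl₂ equivalent: 8.369 mg/L × 580,000 L = 4854 g.
Product at 88.6% available Cl: 4854 / 0.886 = 5479 g.

5.48 kg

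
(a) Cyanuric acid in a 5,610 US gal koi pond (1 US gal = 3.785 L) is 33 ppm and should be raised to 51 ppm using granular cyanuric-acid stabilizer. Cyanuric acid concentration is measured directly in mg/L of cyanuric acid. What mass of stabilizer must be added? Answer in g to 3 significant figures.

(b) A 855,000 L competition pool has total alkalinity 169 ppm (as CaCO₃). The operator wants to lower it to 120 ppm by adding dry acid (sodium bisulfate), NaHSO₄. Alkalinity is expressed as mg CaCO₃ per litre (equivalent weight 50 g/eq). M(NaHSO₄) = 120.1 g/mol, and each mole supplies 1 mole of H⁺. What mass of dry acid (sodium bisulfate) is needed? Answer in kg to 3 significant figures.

(a) Volume: 5,610 US gal × 3.785 L/gal = 21,234 L.
(a) CYA to add: (51 − 33) = 18 mg/L × 21,234 L = 382.2 g cyanuric acid.

(b) Alkalinity to neutralize: (169 − 120) = 49 mg/L as CaCO₃ × 855,000 L = 41,900 g as CaCO₃.
(b) Equivalents of H⁺ required: 41,900 ÷ 50 g/eq = 837.9 eq = 837.9 mol NaHSO₄.
(b) Mass of NaHSO₄: 837.9 × 120.1 = 100,600 g.

(a) 382 g; (b) 101 kg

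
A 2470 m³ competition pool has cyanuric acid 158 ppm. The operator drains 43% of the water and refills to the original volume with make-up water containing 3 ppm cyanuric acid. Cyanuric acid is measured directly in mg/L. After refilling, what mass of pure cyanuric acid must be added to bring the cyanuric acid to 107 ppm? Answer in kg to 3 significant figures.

38.7 kg

Volume: 2470 m³ = 2,470,000 L.
After draining 43% and refilling: 158 × 0.57 + 3 × 0.43 = 91.35 ppm.
Deficit to target: 107 − 91.35 = 15.65 mg/L.
Mass: 15.65 mg/L × 2,470,000 L = 38,660 g cyanuric acid.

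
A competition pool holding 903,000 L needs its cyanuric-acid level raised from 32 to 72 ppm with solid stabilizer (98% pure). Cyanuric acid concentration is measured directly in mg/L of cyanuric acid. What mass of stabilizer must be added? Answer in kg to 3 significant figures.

36.9 kg

CYA to add: (72 − 32) = 40 mg/L × 903,000 L = 36,120 g cyanuric acid.
At 98% purity: 36,120 / 0.98 = 36,860 g product.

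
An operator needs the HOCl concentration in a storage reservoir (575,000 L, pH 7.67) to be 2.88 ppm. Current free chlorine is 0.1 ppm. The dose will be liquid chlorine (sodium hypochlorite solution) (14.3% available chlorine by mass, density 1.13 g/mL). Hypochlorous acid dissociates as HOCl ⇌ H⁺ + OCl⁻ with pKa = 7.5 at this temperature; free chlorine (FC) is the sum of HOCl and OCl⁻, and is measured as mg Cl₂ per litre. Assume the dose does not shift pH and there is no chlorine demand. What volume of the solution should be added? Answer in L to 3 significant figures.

25.1 L

[OCl⁻]/[HOCl] = 10^(pH − pKa) = 10^(7.67 − 7.5) = 1.479; fraction as HOCl = 1/(1 + 1.479) = 0.4034.
Free chlorine required for 2.88 ppm HOCl: 2.88 / 0.4034 = 7.14 ppm.
FC to add: 7.14 − 0.1 = 7.04 mg/L as Cl₂.
Cl₂ equivalent: 7.04 mg/L × 575,000 L = 4048 g.
Product at 14.3% available Cl: 4048 / 0.143 = 28,310 g.
Volume: 28,310 g ÷ 1.13 g/mL = 25,050 mL.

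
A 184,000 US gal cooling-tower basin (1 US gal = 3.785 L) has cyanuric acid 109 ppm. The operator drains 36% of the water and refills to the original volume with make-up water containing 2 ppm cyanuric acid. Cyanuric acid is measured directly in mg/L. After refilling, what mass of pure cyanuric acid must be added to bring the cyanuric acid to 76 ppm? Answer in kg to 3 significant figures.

Volume: 184,000 US gal × 3.785 L/gal = 696,440 L.
After draining 36% and refilling: 109 × 0.64 + 2 × 0.36 = 70.48 ppm.
Deficit to target: 76 − 70.48 = 5.52 mg/L.
Mass: 5.52 mg/L × 696,440 L = 3844 g cyanuric acid.

3.84 kg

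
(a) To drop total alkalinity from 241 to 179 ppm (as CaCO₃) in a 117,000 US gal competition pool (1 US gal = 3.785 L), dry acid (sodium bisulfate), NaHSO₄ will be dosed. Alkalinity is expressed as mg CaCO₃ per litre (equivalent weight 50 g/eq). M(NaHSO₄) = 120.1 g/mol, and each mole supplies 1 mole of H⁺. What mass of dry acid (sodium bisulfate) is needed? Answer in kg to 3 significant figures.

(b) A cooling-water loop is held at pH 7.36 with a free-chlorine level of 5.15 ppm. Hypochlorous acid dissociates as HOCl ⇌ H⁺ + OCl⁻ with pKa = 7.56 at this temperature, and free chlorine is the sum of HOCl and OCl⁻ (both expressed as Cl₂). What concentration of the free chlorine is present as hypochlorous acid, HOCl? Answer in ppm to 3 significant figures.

(a) Volume: 117,000 US gal × 3.785 L/gal = 442,845 L.
(a) Alkalinity to neutralize: (241 − 179) = 62 mg/L as CaCO₃ × 442,845 L = 27,460 g as CaCO₃.
(a) Equivalents of H⁺ required: 27,460 ÷ 50 g/eq = 549.1 eq = 549.1 mol NaHSO₄.
(a) Mass of NaHSO₄: 549.1 × 120.1 = 65,950 g.

(b) [OCl⁻]/[HOCl] = 10^(pH − pKa) = 10^(7.36 − 7.56) = 10^-0.20 = 0.631.
(b) Fraction as HOCl = 1 / (1 + 0.631) = 0.6131.
(b) HOCl = 0.6131 × 5.15 ppm = 3.158 ppm.

(a) 66.0 kg; (b) 3.16 ppm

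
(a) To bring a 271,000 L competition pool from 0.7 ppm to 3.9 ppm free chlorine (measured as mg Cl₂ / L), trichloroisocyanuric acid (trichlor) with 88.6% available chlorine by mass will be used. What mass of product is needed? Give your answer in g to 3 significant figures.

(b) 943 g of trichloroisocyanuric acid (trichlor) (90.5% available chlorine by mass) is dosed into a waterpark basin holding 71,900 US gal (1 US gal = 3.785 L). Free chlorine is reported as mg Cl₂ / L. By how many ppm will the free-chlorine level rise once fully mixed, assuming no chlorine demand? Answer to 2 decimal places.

(a) 979 g; (b) 3.14 ppm

(a) Chlorine deficit: 3.9 − 0.7 = 3.2 ppm = 3.2 mg/L as Cl₂.
(a) Cl₂ equivalent needed: 3.2 mg/L × 271,000 L = 867,200 mg = 867.2 g.
(a) Product at 88.6% available chlorine: 867.2 / 0.886 = 978.8 g.

(b) Volume: 71,900 US gal × 3.785 L/gal = 272,142 L.
(b) Available chlorine delivered: 943 g × 0.905 = 853.4 g as Cl₂.
(b) Concentration rise: 853.4 g / 272,142 L = 3.136 mg/L = 3.14 ppm.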